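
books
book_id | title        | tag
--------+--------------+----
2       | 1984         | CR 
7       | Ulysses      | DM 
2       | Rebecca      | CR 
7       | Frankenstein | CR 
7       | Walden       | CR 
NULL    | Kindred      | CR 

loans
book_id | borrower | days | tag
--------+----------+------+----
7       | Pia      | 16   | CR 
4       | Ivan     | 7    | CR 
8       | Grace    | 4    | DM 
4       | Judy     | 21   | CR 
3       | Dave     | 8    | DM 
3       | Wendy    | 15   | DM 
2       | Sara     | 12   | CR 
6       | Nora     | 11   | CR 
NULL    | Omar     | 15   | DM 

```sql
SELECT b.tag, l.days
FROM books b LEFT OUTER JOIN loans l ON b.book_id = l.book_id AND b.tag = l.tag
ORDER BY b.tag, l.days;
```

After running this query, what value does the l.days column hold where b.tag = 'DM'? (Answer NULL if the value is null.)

LEFT JOIN keeps every row from `books`; unmatched rows get NULL for `loans`'s columns.
Matching on b.book_id = l.book_id AND b.tag = l.tag. A NULL in a compared column never satisfies the condition.
- book_id=2, tag=CR: 1 matching l row(s), so 1 row(s) emitted.
- book_id=7, tag=DM: no l row matches, row kept with l columns NULL.
- book_id=2, tag=CR: 1 matching l row(s), so 1 row(s) emitted.
- book_id=7, tag=CR: 1 matching l row(s), so 1 row(s) emitted.
- book_id=7, tag=CR: 1 matching l row(s), so 1 row(s) emitted.
- book_id=NULL, tag=CR: no l row matches, row kept with l columns NULL.

NULL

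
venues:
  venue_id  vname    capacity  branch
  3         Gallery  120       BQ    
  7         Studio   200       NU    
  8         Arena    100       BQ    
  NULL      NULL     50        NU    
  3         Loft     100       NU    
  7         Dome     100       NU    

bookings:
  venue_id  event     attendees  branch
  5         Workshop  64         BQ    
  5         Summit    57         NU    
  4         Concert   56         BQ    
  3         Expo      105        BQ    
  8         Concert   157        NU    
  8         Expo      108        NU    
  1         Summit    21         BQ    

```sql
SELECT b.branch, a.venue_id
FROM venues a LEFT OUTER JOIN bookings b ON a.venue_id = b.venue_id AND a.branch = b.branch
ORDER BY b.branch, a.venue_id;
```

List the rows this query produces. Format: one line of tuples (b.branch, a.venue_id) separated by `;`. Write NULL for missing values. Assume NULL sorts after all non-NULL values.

(BQ, 3); (NULL, 3); (NULL, 7); (NULL, 7); (NULL, 8); (NULL, NULL)

LEFT JOIN keeps every row from `venues`; unmatched rows get NULL for `bookings`'s columns.
Matching on a.venue_id = b.venue_id AND a.branch = b.branch. A NULL in a compared column never satisfies the condition.
- a[0] venue_id=3, branch=BQ → 1 match(es) in b → 1 row(s).
- a[1] venue_id=7, branch=NU → no match; kept with NULLs on the b side.
- a[2] venue_id=8, branch=BQ → no match; kept with NULLs on the b side.
- a[3] venue_id=NULL, branch=NU → no match; kept with NULLs on the b side.
- a[4] venue_id=3, branch=NU → no match; kept with NULLs on the b side.
- a[5] venue_id=7, branch=NU → no match; kept with NULLs on the b side.
After projecting and ordering:
b.branch | a.venue_id
BQ | 3
NULL | 3
NULL | 7
NULL | 7
NULL | 8
NULL | NULL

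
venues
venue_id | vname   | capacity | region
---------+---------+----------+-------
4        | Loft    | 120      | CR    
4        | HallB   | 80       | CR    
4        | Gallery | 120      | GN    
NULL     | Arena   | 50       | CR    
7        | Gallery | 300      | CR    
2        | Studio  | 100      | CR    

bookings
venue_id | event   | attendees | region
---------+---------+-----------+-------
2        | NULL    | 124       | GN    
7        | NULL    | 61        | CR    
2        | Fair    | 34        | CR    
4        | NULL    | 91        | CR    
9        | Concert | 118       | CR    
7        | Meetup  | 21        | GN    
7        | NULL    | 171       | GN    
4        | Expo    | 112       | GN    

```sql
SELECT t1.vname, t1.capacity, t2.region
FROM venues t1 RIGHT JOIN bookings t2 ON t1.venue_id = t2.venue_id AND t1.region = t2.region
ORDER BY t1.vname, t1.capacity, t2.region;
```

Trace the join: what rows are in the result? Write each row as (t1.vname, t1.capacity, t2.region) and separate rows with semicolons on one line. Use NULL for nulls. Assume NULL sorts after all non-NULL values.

(Gallery, 120, GN); (Gallery, 300, CR); (HallB, 80, CR); (Loft, 120, CR); (Studio, 100, CR); (NULL, NULL, CR); (NULL, NULL, GN); (NULL, NULL, GN); (NULL, NULL, GN)

RIGHT JOIN keeps every row from `bookings`; unmatched rows get NULL for `venues`'s columns.
Matching on t1.venue_id = t2.venue_id AND t1.region = t2.region. A NULL in a compared column never satisfies the condition.
- venue_id=4, region=CR: 1 matching t2 row(s), so 1 row(s) emitted.
- venue_id=4, region=CR: 1 matching t2 row(s), so 1 row(s) emitted.
- venue_id=4, region=GN: 1 matching t2 row(s), so 1 row(s) emitted.
- venue_id=NULL, region=CR: no matching t2 row.
- venue_id=7, region=CR: 1 matching t2 row(s), so 1 row(s) emitted.
- venue_id=2, region=CR: 1 matching t2 row(s), so 1 row(s) emitted.
- plus 4 unmatched t2 row(s), each kept with NULL t1 columns.
After projecting and ordering:
t1.vname | t1.capacity | t2.region
Gallery | 120 | GN
Gallery | 300 | CR
HallB | 80 | CR
Loft | 120 | CR
Studio | 100 | CR
NULL | NULL | CR
NULL | NULL | GN
NULL | NULL | GN
NULL | NULL | GN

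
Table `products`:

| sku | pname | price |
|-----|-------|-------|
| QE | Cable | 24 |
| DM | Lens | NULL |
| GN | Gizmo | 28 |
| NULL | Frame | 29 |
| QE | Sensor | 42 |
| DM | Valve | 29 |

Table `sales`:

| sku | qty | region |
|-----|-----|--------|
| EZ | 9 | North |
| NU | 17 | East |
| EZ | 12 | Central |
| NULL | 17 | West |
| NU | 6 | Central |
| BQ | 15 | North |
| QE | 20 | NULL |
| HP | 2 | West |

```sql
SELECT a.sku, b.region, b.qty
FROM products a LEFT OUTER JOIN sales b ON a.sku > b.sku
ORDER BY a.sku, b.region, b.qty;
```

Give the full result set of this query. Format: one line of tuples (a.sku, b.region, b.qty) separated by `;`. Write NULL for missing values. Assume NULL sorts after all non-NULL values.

(DM, North, 15); (DM, North, 15); (GN, Central, 12); (GN, North, 9); (GN, North, 15); (QE, Central, 6); (QE, Central, 6); (QE, Central, 12); (QE, Central, 12); (QE, East, 17); (QE, East, 17); (QE, North, 9); (QE, North, 9); (QE, North, 15); (QE, North, 15); (QE, West, 2); (QE, West, 2); (NULL, NULL, NULL)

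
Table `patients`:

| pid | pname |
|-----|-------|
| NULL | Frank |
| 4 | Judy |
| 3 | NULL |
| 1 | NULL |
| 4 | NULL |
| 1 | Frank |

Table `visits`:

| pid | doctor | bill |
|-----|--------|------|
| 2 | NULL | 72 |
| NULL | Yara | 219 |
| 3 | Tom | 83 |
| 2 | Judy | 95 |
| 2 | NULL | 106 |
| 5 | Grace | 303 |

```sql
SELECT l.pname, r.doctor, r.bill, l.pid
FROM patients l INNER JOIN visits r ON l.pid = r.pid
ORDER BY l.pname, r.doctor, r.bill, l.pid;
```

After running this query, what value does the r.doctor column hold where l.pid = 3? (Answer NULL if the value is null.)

Tom

INNER JOIN keeps only pairs where the ON condition holds.
Matching on l.pid = r.pid. A NULL in a compared column never satisfies the condition.
Matched pairs: 1.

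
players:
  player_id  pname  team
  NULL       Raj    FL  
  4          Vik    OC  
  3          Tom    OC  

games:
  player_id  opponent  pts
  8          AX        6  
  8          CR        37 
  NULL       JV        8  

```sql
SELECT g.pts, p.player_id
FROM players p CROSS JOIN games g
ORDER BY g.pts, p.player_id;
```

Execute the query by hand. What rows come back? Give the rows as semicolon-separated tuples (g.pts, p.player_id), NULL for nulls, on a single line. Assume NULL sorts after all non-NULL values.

CROSS JOIN pairs every row of `players` with every row of `games`: 3 × 3 = 9 rows.
After projecting and ordering:
g.pts | p.player_id
6 | 3
6 | 4
6 | NULL
8 | 3
8 | 4
8 | NULL
37 | 3
37 | 4
37 | NULL

(6, 3); (6, 4); (6, NULL); (8, 3); (8, 4); (8, NULL); (37, 3); (37, 4); (37, NULL)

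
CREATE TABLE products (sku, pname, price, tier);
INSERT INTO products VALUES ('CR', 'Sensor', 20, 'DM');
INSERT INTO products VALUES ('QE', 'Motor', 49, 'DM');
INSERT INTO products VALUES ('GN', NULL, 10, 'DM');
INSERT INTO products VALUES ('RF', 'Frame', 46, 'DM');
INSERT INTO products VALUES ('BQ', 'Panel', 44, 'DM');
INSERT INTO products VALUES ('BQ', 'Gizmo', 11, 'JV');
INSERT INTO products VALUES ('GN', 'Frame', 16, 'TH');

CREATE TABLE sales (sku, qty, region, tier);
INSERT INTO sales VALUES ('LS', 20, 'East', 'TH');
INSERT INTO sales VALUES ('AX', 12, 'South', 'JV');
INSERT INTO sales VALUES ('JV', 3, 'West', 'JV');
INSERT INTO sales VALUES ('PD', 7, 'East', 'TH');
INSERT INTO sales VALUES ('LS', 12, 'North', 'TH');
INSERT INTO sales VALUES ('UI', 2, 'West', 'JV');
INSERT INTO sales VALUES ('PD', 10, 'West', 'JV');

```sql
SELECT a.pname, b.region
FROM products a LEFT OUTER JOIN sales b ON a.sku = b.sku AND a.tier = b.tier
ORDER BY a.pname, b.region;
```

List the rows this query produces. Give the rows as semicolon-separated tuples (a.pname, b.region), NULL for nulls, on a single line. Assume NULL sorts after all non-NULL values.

LEFT JOIN keeps every row from `products`; unmatched rows get NULL for `sales`'s columns.
Matching on a.sku = b.sku AND a.tier = b.tier.
Matched pairs: 0; unmatched a rows kept: 7.

(Frame, NULL); (Frame, NULL); (Gizmo, NULL); (Motor, NULL); (Panel, NULL); (Sensor, NULL); (NULL, NULL)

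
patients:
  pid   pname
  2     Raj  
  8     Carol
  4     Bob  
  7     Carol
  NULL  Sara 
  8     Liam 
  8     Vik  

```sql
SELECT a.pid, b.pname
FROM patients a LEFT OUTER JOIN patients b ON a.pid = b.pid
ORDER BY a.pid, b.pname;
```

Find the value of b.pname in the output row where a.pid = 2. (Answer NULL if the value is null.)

LEFT JOIN keeps every row from `patients a`; unmatched rows get NULL for `patients b`'s columns.
Matching on a.pid = b.pid. A NULL in a compared column never satisfies the condition.
- a[0] pid=2 → 1 match(es) in b → 1 row(s).
- a[1] pid=8 → 3 match(es) in b → 3 row(s).
- a[2] pid=4 → 1 match(es) in b → 1 row(s).
- a[3] pid=7 → 1 match(es) in b → 1 row(s).
- a[4] pid=NULL → no match; kept with NULLs on the b side.
- a[5] pid=8 → 3 match(es) in b → 3 row(s).
- a[6] pid=8 → 3 match(es) in b → 3 row(s).

Raj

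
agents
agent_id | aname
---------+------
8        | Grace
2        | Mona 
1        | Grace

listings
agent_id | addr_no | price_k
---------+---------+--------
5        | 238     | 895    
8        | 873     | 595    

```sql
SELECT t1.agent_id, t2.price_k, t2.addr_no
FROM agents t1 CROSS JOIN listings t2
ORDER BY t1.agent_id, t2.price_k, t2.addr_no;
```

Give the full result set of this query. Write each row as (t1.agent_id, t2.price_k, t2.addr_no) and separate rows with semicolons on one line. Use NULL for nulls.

(1, 595, 873); (1, 895, 238); (2, 595, 873); (2, 895, 238); (8, 595, 873); (8, 895, 238)

CROSS JOIN pairs every row of `agents` with every row of `listings`: 3 × 2 = 6 rows.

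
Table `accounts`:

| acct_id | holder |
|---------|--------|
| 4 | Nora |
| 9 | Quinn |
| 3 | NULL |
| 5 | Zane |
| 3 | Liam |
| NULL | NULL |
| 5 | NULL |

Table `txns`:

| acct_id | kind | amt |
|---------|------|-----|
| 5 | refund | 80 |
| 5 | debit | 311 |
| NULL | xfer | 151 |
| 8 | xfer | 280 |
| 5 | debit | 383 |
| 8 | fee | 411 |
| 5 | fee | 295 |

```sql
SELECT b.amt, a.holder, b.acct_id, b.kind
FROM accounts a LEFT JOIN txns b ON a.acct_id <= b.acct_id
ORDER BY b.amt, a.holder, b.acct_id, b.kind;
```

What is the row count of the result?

LEFT JOIN keeps every row from `accounts`; unmatched rows get NULL for `txns`'s columns.
Matching on a.acct_id <= b.acct_id. A NULL in a compared column never satisfies the condition.
- a row (acct_id=4): matches 6 b row(s) → 6 output row(s).
- a row (acct_id=9): no match → kept, b columns NULL.
- a row (acct_id=3): matches 6 b row(s) → 6 output row(s).
- a row (acct_id=5): matches 6 b row(s) → 6 output row(s).
- a row (acct_id=3): matches 6 b row(s) → 6 output row(s).
- a row (acct_id=NULL): no match → kept, b columns NULL.
- a row (acct_id=5): matches 6 b row(s) → 6 output row(s).
Total: 30 matched + 2 padded = 32 rows.

32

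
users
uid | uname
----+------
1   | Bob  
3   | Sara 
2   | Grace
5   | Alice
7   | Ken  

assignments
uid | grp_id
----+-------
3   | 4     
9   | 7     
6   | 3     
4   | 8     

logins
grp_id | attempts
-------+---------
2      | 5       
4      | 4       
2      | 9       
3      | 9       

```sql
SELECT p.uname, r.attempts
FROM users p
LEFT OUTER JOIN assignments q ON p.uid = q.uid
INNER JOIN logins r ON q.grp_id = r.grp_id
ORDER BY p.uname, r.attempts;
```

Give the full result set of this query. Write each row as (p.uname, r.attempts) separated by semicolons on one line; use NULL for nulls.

(Sara, 4)

Joins associate left-to-right: users LEFT JOIN assignments on uid gives 5 intermediate row(s).
Then INNER JOIN `logins r` on grp_id: keep only rows whose q.grp_id appears in r.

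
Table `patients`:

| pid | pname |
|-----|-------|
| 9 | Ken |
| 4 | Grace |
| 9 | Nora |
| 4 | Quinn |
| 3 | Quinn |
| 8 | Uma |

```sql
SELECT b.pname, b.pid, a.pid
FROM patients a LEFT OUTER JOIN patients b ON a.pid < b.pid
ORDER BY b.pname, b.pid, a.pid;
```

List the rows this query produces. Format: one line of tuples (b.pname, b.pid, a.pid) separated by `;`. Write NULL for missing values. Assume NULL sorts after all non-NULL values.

LEFT JOIN keeps every row from `patients a`; unmatched rows get NULL for `patients b`'s columns.
Matching on a.pid < b.pid.
Matched pairs: 13; unmatched a rows kept: 2.

(Grace, 4, 3); (Ken, 9, 3); (Ken, 9, 4); (Ken, 9, 4); (Ken, 9, 8); (Nora, 9, 3); (Nora, 9, 4); (Nora, 9, 4); (Nora, 9, 8); (Quinn, 4, 3); (Uma, 8, 3); (Uma, 8, 4); (Uma, 8, 4); (NULL, NULL, 9); (NULL, NULL, 9)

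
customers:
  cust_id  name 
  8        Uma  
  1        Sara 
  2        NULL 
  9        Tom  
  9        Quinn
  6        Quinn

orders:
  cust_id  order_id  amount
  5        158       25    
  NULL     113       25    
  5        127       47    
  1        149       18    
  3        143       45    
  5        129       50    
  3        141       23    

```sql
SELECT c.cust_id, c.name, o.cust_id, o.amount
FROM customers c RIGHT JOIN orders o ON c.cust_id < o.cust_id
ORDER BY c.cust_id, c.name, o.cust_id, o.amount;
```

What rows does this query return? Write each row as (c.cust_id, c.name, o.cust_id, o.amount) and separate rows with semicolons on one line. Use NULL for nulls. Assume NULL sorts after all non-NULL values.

RIGHT JOIN keeps every row from `orders`; unmatched rows get NULL for `customers`'s columns.
Matching on c.cust_id < o.cust_id. A NULL in a compared column never satisfies the condition.
Matched pairs: 10; unmatched o rows kept: 2.

(1, Sara, 3, 23); (1, Sara, 3, 45); (1, Sara, 5, 25); (1, Sara, 5, 47); (1, Sara, 5, 50); (2, NULL, 3, 23); (2, NULL, 3, 45); (2, NULL, 5, 25); (2, NULL, 5, 47); (2, NULL, 5, 50); (NULL, NULL, 1, 18); (NULL, NULL, NULL, 25)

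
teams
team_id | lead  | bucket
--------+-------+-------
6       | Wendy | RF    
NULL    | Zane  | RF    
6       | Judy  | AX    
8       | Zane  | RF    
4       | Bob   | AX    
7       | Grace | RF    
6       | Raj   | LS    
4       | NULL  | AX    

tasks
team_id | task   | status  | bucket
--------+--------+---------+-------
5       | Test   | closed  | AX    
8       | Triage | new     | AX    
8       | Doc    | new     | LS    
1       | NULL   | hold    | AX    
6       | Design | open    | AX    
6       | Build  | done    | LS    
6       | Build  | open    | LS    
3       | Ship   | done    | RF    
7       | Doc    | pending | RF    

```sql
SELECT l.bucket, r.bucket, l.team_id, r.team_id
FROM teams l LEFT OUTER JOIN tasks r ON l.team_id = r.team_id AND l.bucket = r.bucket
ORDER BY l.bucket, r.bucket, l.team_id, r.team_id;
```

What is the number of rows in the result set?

LEFT JOIN keeps every row from `teams`; unmatched rows get NULL for `tasks`'s columns.
Matching on l.team_id = r.team_id AND l.bucket = r.bucket. A NULL in a compared column never satisfies the condition.
- l[0] team_id=6, bucket=RF → no match; kept with NULLs on the r side.
- l[1] team_id=NULL, bucket=RF → no match; kept with NULLs on the r side.
- l[2] team_id=6, bucket=AX → 1 match(es) in r → 1 row(s).
- l[3] team_id=8, bucket=RF → no match; kept with NULLs on the r side.
- l[4] team_id=4, bucket=AX → no match; kept with NULLs on the r side.
- l[5] team_id=7, bucket=RF → 1 match(es) in r → 1 row(s).
- l[6] team_id=6, bucket=LS → 2 match(es) in r → 2 row(s).
- l[7] team_id=4, bucket=AX → no match; kept with NULLs on the r side.
Total: 4 matched + 5 padded = 9 rows.

9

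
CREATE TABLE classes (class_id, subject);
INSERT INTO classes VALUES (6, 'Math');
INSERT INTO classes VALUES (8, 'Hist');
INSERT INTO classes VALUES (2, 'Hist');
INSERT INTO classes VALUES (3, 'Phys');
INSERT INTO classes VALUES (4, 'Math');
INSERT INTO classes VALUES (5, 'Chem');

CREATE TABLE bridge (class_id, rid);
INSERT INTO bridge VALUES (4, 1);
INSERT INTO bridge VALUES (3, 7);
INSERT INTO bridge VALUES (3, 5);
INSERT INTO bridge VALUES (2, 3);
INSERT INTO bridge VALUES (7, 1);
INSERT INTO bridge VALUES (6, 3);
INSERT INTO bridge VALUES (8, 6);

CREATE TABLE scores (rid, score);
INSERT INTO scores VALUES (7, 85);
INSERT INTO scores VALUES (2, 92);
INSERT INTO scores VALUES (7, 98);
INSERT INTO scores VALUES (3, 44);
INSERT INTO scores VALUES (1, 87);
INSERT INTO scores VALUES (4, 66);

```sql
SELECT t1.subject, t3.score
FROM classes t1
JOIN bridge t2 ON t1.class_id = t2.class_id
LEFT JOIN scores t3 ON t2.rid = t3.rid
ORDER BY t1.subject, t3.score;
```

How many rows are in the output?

7

Evaluate left to right. First `classes t1 INNER JOIN bridge t2` on class_id: 6 row(s).
Then LEFT JOIN `scores t3` on rid: each of those 6 rows is kept; rows whose t2.rid has no match in t3 get NULL for t3's columns.
Result: 7 row(s).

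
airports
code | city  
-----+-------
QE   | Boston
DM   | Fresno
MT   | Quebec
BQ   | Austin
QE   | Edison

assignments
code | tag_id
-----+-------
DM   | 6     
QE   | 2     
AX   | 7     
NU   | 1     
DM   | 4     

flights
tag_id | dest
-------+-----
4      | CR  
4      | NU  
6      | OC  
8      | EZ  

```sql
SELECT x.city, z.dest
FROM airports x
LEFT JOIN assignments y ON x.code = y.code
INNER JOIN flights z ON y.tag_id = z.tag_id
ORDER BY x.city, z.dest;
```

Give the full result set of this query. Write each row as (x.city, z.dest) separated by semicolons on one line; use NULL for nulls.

(Fresno, CR); (Fresno, NU); (Fresno, OC)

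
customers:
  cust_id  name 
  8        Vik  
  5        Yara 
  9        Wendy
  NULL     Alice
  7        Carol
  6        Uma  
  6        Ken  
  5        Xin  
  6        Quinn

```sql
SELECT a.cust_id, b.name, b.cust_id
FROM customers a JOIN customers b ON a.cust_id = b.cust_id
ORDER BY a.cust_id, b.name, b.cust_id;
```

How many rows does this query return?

16

INNER JOIN keeps only pairs where the ON condition holds.
Matching on a.cust_id = b.cust_id. A NULL in a compared column never satisfies the condition.
Matched pairs: 16.
Total: 16 rows.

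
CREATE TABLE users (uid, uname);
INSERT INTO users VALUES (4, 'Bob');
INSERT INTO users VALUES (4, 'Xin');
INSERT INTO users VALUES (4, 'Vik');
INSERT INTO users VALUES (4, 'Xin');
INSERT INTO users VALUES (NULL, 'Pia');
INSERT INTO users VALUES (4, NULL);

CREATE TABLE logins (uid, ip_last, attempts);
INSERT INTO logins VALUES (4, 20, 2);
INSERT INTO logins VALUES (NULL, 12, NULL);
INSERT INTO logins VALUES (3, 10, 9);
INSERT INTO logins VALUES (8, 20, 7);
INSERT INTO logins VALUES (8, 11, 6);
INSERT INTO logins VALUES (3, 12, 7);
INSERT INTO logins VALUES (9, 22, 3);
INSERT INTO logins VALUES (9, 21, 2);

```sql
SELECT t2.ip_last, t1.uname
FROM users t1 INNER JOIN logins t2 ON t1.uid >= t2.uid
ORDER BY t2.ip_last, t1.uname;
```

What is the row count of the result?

15

INNER JOIN keeps only pairs where the ON condition holds.
Matching on t1.uid >= t2.uid. A NULL in a compared column never satisfies the condition.
- t1[0] uid=4 → 3 match(es) in t2 → 3 row(s).
- t1[1] uid=4 → 3 match(es) in t2 → 3 row(s).
- t1[2] uid=4 → 3 match(es) in t2 → 3 row(s).
- t1[3] uid=4 → 3 match(es) in t2 → 3 row(s).
- t1[4] uid=NULL → no match; dropped.
- t1[5] uid=4 → 3 match(es) in t2 → 3 row(s).
Total: 15 rows.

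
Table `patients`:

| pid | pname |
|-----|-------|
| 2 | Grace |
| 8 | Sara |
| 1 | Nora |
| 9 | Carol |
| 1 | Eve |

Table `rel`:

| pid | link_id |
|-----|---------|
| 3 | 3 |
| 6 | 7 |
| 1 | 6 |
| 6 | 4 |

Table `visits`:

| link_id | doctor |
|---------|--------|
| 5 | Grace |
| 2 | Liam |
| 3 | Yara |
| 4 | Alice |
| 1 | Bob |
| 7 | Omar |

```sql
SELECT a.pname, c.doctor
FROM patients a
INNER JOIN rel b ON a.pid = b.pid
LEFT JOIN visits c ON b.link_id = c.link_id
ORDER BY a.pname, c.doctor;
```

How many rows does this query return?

2

Evaluate left to right. First `patients a INNER JOIN rel b` on pid: 2 row(s).
Then LEFT JOIN `visits c` on link_id: each of those 2 rows is kept; rows whose b.link_id has no match in c get NULL for c's columns.
Result: 2 row(s).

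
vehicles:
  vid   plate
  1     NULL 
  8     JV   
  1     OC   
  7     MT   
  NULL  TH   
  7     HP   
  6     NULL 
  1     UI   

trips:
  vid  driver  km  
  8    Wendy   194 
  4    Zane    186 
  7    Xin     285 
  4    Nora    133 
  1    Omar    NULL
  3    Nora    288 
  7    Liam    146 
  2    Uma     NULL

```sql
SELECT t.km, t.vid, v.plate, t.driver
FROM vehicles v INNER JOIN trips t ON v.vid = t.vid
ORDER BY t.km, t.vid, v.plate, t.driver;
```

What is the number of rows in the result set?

INNER JOIN keeps only pairs where the ON condition holds.
Matching on v.vid = t.vid. A NULL in a compared column never satisfies the condition.
Matched pairs: 8.
Total: 8 rows.

8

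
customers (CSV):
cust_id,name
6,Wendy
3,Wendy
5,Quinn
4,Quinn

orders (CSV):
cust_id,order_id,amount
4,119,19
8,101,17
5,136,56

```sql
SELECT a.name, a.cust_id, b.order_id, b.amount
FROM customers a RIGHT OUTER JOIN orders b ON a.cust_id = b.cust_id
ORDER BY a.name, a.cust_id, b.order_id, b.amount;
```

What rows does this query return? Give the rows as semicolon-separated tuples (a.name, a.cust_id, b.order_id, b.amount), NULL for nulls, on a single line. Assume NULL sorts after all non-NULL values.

(Quinn, 4, 119, 19); (Quinn, 5, 136, 56); (NULL, NULL, 101, 17)

RIGHT JOIN keeps every row from `orders`; unmatched rows get NULL for `customers`'s columns.
Matching on a.cust_id = b.cust_id.
- a (cust_id=6) has no partner in b.
- a (cust_id=3) has no partner in b.
- a (cust_id=5) pairs with 1 row(s) of b.
- a (cust_id=4) pairs with 1 row(s) of b.
- plus 1 unmatched b row(s), each kept with NULL a columns.
After projecting and ordering:
a.name | a.cust_id | b.order_id | b.amount
Quinn | 4 | 119 | 19
Quinn | 5 | 136 | 56
NULL | NULL | 101 | 17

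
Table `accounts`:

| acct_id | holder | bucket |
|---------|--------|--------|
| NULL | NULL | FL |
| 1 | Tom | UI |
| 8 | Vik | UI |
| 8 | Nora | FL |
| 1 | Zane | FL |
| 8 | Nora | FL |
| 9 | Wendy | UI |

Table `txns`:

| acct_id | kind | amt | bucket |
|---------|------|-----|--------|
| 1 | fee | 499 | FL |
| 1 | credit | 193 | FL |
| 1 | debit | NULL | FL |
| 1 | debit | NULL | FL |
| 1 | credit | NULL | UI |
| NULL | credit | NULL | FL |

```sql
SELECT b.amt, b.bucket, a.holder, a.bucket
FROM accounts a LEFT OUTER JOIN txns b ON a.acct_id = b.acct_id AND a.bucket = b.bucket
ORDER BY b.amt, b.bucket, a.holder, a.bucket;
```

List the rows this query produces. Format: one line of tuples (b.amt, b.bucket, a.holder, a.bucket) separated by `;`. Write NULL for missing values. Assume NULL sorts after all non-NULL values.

LEFT JOIN keeps every row from `accounts`; unmatched rows get NULL for `txns`'s columns.
Matching on a.acct_id = b.acct_id AND a.bucket = b.bucket. A NULL in a compared column never satisfies the condition.
Matched pairs: 5; unmatched a rows kept: 5.

(193, FL, Zane, FL); (499, FL, Zane, FL); (NULL, FL, Zane, FL); (NULL, FL, Zane, FL); (NULL, UI, Tom, UI); (NULL, NULL, Nora, FL); (NULL, NULL, Nora, FL); (NULL, NULL, Vik, UI); (NULL, NULL, Wendy, UI); (NULL, NULL, NULL, FL)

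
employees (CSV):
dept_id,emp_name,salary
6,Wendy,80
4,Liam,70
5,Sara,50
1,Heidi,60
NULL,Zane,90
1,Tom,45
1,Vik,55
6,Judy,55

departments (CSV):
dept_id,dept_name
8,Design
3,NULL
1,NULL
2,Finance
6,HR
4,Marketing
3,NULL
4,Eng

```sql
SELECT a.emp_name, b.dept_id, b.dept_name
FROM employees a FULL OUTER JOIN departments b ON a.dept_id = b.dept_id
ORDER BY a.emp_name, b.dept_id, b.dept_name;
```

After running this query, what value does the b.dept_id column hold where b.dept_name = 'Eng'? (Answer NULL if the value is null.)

4

FULL OUTER JOIN keeps every row from both sides; unmatched rows get NULL for the other side's columns.
Matching on a.dept_id = b.dept_id. A NULL in a compared column never satisfies the condition.
- a (dept_id=6) pairs with 1 row(s) of b.
- a (dept_id=4) pairs with 2 row(s) of b.
- a (dept_id=5) has no partner → padded with NULL.
- a (dept_id=1) pairs with 1 row(s) of b.
- a (dept_id=NULL) has no partner → padded with NULL.
- a (dept_id=1) pairs with 1 row(s) of b.
- a (dept_id=1) pairs with 1 row(s) of b.
- a (dept_id=6) pairs with 1 row(s) of b.
- 4 row(s) from b found no a partner → padded with NULL.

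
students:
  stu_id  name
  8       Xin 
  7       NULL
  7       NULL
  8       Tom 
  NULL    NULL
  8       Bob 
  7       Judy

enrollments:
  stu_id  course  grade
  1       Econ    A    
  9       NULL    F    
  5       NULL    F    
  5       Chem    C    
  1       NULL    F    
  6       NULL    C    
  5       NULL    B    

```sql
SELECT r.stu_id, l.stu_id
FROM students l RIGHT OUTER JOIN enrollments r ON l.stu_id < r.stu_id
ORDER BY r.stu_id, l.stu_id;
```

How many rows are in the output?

12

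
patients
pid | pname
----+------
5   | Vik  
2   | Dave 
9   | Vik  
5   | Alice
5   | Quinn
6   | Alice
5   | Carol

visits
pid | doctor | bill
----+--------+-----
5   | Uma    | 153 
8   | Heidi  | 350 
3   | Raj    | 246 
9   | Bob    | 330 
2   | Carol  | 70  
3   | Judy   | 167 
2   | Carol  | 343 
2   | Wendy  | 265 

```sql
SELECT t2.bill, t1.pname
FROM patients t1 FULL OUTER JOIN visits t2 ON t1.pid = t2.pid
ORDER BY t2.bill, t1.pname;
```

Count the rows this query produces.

12

FULL OUTER JOIN keeps every row from both sides; unmatched rows get NULL for the other side's columns.
Matching on t1.pid = t2.pid.
Matched pairs: 8; unmatched t1 rows kept: 1; unmatched t2 rows kept: 3.
Total: 8 matched + 4 padded = 12 rows.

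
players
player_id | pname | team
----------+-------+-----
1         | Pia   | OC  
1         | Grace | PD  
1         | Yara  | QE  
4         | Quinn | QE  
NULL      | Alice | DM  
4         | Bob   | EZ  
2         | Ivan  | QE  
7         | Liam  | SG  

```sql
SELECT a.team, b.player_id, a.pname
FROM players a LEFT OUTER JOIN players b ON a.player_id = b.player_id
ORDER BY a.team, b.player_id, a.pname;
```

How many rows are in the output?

LEFT JOIN keeps every row from `players a`; unmatched rows get NULL for `players b`'s columns.
Matching on a.player_id = b.player_id. A NULL in a compared column never satisfies the condition.
- a[0] player_id=1 → 3 match(es) in b → 3 row(s).
- a[1] player_id=1 → 3 match(es) in b → 3 row(s).
- a[2] player_id=1 → 3 match(es) in b → 3 row(s).
- a[3] player_id=4 → 2 match(es) in b → 2 row(s).
- a[4] player_id=NULL → no match; kept with NULLs on the b side.
- a[5] player_id=4 → 2 match(es) in b → 2 row(s).
- a[6] player_id=2 → 1 match(es) in b → 1 row(s).
- a[7] player_id=7 → 1 match(es) in b → 1 row(s).
Total: 15 matched + 1 padded = 16 rows.

16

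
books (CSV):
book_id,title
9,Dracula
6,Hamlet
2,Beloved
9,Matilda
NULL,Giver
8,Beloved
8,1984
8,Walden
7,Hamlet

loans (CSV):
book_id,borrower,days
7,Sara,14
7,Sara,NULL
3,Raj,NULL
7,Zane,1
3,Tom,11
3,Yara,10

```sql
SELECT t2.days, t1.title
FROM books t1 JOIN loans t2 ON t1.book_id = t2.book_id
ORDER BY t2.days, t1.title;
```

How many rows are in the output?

3

INNER JOIN keeps only pairs where the ON condition holds.
Matching on t1.book_id = t2.book_id. A NULL in a compared column never satisfies the condition.
- t1 row (book_id=9): no match → dropped.
- t1 row (book_id=6): no match → dropped.
- t1 row (book_id=2): no match → dropped.
- t1 row (book_id=9): no match → dropped.
- t1 row (book_id=NULL): no match → dropped.
- t1 row (book_id=8): no match → dropped.
- t1 row (book_id=8): no match → dropped.
- t1 row (book_id=8): no match → dropped.
- t1 row (book_id=7): matches 3 t2 row(s) → 3 output row(s).
Total: 3 rows.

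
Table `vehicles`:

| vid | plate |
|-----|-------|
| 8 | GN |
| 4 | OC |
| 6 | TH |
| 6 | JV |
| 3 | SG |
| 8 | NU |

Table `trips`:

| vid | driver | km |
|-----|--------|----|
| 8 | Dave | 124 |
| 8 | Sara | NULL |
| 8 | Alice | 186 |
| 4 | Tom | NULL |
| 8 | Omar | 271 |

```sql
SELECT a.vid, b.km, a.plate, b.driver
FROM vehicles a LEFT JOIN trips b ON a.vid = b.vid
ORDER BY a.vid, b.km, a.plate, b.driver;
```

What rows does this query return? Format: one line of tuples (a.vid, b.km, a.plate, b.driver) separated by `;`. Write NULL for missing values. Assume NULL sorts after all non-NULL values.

(3, NULL, SG, NULL); (4, NULL, OC, Tom); (6, NULL, JV, NULL); (6, NULL, TH, NULL); (8, 124, GN, Dave); (8, 124, NU, Dave); (8, 186, GN, Alice); (8, 186, NU, Alice); (8, 271, GN, Omar); (8, 271, NU, Omar); (8, NULL, GN, Sara); (8, NULL, NU, Sara)

LEFT JOIN keeps every row from `vehicles`; unmatched rows get NULL for `trips`'s columns.
Matching on a.vid = b.vid.
Matched pairs: 9; unmatched a rows kept: 3.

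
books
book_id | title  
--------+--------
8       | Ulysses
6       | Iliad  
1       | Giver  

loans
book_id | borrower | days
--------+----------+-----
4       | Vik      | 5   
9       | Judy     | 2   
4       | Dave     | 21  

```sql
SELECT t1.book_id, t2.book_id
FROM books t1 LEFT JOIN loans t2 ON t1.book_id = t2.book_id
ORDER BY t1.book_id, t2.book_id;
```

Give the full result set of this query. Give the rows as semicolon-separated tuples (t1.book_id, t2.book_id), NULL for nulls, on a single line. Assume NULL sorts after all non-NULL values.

(1, NULL); (6, NULL); (8, NULL)

LEFT JOIN keeps every row from `books`; unmatched rows get NULL for `loans`'s columns.
Matching on t1.book_id = t2.book_id.
- t1[0] book_id=8 → no match; kept with NULLs on the t2 side.
- t1[1] book_id=6 → no match; kept with NULLs on the t2 side.
- t1[2] book_id=1 → no match; kept with NULLs on the t2 side.
After projecting and ordering:
t1.book_id | t2.book_id
1 | NULL
6 | NULL
8 | NULL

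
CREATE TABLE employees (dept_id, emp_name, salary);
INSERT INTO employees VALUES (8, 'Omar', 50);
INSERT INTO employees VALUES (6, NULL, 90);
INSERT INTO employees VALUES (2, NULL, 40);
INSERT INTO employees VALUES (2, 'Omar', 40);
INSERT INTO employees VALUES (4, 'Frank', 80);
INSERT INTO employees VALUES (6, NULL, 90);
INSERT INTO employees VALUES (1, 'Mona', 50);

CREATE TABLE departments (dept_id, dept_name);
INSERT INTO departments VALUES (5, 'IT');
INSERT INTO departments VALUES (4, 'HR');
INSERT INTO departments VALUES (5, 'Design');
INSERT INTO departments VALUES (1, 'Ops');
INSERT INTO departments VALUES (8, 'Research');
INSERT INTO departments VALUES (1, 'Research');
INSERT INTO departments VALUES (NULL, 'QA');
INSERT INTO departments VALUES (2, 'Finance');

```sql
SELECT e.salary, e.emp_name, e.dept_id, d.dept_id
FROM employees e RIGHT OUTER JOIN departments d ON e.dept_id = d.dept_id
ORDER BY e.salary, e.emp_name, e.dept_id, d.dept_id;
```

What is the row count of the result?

9

RIGHT JOIN keeps every row from `departments`; unmatched rows get NULL for `employees`'s columns.
Matching on e.dept_id = d.dept_id. A NULL in a compared column never satisfies the condition.
Matched pairs: 6; unmatched d rows kept: 3.
Total: 6 matched + 3 padded = 9 rows.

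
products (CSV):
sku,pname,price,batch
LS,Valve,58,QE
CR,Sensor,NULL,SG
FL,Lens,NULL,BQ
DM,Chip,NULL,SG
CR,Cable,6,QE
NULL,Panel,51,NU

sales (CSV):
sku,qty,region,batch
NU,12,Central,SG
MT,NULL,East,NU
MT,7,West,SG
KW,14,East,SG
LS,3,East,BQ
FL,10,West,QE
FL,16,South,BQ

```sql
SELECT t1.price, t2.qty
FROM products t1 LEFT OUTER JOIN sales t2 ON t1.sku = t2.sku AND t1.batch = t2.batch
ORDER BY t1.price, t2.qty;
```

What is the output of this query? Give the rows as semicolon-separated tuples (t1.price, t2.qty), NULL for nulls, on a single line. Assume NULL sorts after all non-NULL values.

(6, NULL); (51, NULL); (58, NULL); (NULL, 16); (NULL, NULL); (NULL, NULL)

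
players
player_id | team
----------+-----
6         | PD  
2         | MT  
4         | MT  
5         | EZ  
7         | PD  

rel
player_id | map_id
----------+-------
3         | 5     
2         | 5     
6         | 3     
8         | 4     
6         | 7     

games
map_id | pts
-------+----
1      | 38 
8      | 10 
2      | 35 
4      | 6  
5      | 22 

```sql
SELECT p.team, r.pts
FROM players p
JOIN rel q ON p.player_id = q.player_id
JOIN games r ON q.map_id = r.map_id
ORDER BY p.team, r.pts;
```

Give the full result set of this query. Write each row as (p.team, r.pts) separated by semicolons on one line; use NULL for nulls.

Evaluate left to right. First `players p INNER JOIN rel q` on player_id: 3 row(s).
Then INNER JOIN `games r` on map_id: keep only rows whose q.map_id appears in r.

(MT, 22)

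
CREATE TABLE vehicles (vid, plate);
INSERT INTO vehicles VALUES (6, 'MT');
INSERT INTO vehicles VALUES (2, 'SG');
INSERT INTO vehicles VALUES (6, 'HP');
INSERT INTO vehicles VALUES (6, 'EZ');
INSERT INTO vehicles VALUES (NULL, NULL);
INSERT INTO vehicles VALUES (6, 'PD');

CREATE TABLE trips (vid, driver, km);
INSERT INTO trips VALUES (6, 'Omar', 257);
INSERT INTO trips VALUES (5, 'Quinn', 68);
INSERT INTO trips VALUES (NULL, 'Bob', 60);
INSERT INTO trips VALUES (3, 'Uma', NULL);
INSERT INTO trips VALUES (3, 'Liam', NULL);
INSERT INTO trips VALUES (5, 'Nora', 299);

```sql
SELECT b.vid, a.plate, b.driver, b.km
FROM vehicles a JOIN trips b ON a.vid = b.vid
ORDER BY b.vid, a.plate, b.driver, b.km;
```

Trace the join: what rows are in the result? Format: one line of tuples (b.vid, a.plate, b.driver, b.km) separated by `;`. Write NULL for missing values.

INNER JOIN keeps only pairs where the ON condition holds.
Matching on a.vid = b.vid. A NULL in a compared column never satisfies the condition.
- a[0] vid=6 → 1 match(es) in b → 1 row(s).
- a[1] vid=2 → no match; dropped.
- a[2] vid=6 → 1 match(es) in b → 1 row(s).
- a[3] vid=6 → 1 match(es) in b → 1 row(s).
- a[4] vid=NULL → no match; dropped.
- a[5] vid=6 → 1 match(es) in b → 1 row(s).
After projecting and ordering:
b.vid | a.plate | b.driver | b.km
6 | EZ | Omar | 257
6 | HP | Omar | 257
6 | MT | Omar | 257
6 | PD | Omar | 257

(6, EZ, Omar, 257); (6, HP, Omar, 257); (6, MT, Omar, 257); (6, PD, Omar, 257)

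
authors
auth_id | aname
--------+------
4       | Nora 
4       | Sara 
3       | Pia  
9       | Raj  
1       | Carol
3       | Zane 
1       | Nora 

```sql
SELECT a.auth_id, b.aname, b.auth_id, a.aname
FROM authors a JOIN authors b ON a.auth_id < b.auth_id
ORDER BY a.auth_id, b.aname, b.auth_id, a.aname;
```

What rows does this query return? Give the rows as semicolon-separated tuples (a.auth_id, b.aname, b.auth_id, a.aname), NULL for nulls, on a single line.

INNER JOIN keeps only pairs where the ON condition holds.
Matching on a.auth_id < b.auth_id.
- auth_id=4: 1 matching b row(s), so 1 row(s) emitted.
- auth_id=4: 1 matching b row(s), so 1 row(s) emitted.
- auth_id=3: 3 matching b row(s), so 3 row(s) emitted.
- auth_id=9: no matching b row, dropped.
- auth_id=1: 5 matching b row(s), so 5 row(s) emitted.
- auth_id=3: 3 matching b row(s), so 3 row(s) emitted.
- auth_id=1: 5 matching b row(s), so 5 row(s) emitted.

(1, Nora, 4, Carol); (1, Nora, 4, Nora); (1, Pia, 3, Carol); (1, Pia, 3, Nora); (1, Raj, 9, Carol); (1, Raj, 9, Nora); (1, Sara, 4, Carol); (1, Sara, 4, Nora); (1, Zane, 3, Carol); (1, Zane, 3, Nora); (3, Nora, 4, Pia); (3, Nora, 4, Zane); (3, Raj, 9, Pia); (3, Raj, 9, Zane); (3, Sara, 4, Pia); (3, Sara, 4, Zane); (4, Raj, 9, Nora); (4, Raj, 9, Sara)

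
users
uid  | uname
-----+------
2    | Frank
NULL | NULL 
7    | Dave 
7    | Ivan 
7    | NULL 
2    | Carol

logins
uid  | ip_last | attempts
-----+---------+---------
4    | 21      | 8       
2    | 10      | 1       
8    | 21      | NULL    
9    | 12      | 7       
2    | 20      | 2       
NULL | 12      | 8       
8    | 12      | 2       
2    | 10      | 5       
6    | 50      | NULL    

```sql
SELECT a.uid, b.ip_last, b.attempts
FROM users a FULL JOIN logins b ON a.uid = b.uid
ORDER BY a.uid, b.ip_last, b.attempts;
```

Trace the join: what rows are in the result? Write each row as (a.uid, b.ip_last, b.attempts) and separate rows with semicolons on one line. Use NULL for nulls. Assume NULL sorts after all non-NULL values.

(2, 10, 1); (2, 10, 1); (2, 10, 5); (2, 10, 5); (2, 20, 2); (2, 20, 2); (7, NULL, NULL); (7, NULL, NULL); (7, NULL, NULL); (NULL, 12, 2); (NULL, 12, 7); (NULL, 12, 8); (NULL, 21, 8); (NULL, 21, NULL); (NULL, 50, NULL); (NULL, NULL, NULL)

FULL OUTER JOIN keeps every row from both sides; unmatched rows get NULL for the other side's columns.
Matching on a.uid = b.uid. A NULL in a compared column never satisfies the condition.
Matched pairs: 6; unmatched a rows kept: 4; unmatched b rows kept: 6.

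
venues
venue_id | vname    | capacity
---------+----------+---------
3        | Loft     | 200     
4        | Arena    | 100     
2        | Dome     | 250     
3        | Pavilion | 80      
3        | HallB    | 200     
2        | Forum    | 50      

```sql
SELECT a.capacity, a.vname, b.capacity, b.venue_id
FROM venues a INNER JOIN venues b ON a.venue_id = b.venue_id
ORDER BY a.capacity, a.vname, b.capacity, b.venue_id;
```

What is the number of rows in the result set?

INNER JOIN keeps only pairs where the ON condition holds.
Matching on a.venue_id = b.venue_id.
Matched pairs: 14.
Total: 14 rows.

14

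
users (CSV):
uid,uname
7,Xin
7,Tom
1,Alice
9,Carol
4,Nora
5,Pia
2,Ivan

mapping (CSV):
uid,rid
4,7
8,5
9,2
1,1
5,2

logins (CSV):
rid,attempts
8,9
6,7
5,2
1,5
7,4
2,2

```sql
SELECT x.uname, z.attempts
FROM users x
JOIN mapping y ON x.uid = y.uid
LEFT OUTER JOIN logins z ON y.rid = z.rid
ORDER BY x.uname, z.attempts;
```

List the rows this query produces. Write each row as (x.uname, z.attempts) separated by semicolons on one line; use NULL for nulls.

(Alice, 5); (Carol, 2); (Nora, 4); (Pia, 2)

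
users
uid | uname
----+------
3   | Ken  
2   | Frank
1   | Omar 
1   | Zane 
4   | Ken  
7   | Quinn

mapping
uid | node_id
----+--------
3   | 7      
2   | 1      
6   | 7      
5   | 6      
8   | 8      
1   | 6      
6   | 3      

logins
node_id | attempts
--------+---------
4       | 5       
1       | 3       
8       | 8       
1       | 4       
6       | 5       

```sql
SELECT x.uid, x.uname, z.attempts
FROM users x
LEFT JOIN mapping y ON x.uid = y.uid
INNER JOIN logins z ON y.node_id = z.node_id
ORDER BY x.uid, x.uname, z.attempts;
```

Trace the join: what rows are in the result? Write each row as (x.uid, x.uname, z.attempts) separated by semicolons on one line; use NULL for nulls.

Evaluate left to right. First `users x LEFT JOIN mapping y` on uid: 6 row(s).
Then INNER JOIN `logins z` on node_id: keep only rows whose y.node_id appears in z.

(1, Omar, 5); (1, Zane, 5); (2, Frank, 3); (2, Frank, 4)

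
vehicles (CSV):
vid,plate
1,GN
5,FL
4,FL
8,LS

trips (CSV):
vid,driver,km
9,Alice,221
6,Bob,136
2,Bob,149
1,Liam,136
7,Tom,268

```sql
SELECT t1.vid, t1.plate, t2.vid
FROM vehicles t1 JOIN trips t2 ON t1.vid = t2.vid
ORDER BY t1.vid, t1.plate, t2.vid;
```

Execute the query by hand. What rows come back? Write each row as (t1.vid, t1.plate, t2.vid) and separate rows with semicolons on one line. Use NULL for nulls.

(1, GN, 1)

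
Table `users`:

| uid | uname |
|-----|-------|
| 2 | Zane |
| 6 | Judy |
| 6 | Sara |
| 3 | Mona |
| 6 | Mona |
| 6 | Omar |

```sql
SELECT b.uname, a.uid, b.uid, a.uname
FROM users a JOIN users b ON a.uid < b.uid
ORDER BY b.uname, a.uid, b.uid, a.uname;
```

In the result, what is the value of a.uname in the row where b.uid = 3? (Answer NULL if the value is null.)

Zane

INNER JOIN keeps only pairs where the ON condition holds.
Matching on a.uid < b.uid.
Matched pairs: 9.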